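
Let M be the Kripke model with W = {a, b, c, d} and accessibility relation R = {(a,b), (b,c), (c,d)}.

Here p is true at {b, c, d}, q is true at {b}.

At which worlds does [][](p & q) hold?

{c, d}

a: successors {b}; [](p & q) there: b:F. ✗
b: successors {c}; [](p & q) there: c:F. ✗
c: successors {d}; [](p & q) there: d:T. ✓
d: no successors, so [][](p & q) holds vacuously. ✓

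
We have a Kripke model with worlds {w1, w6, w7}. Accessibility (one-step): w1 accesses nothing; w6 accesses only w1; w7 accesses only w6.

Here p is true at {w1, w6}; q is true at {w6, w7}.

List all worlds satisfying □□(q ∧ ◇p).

w1: no successors, so □□(q ∧ ◇p) holds vacuously. ✓
w6: successors {w1}; □(q ∧ ◇p) there: w1:T. ✓
w7: successors {w6}; □(q ∧ ◇p) there: w6:F. ✗

{w1, w6}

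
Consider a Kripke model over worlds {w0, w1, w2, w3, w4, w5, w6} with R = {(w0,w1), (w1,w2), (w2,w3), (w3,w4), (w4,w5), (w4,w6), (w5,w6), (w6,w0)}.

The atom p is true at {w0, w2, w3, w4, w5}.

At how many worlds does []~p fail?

w0: successors {w1}; ~p there: w1:T. ✓
w1: successors {w2}; ~p there: w2:F. ✗
w2: successors {w3}; ~p there: w3:F. ✗
w3: successors {w4}; ~p there: w4:F. ✗
w4: successors {w5, w6}; ~p there: w5:F, w6:T. ✗
w5: successors {w6}; ~p there: w6:T. ✓
w6: successors {w0}; ~p there: w0:F. ✗
Satisfying worlds: {w0, w5}.
So []~p fails at the other 5 worlds.

5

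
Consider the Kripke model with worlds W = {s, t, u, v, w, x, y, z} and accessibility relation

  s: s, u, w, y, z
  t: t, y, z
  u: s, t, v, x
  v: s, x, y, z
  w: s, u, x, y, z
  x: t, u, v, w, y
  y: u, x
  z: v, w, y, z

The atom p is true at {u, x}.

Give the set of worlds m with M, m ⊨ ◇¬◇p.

{s, t, u, v, w, x, z}

s: successors {s, u, w, y, z}; ¬◇p there: s:F, u:F, w:F, y:F, z:T. ✓
t: successors {t, y, z}; ¬◇p there: t:T, y:F, z:T. ✓
u: successors {s, t, v, x}; ¬◇p there: s:F, t:T, v:F, x:F. ✓
v: successors {s, x, y, z}; ¬◇p there: s:F, x:F, y:F, z:T. ✓
w: successors {s, u, x, y, z}; ¬◇p there: s:F, u:F, x:F, y:F, z:T. ✓
x: successors {t, u, v, w, y}; ¬◇p there: t:T, u:F, v:F, w:F, y:F. ✓
y: successors {u, x}; ¬◇p there: u:F, x:F. ✗
z: successors {v, w, y, z}; ¬◇p there: v:F, w:F, y:F, z:T. ✓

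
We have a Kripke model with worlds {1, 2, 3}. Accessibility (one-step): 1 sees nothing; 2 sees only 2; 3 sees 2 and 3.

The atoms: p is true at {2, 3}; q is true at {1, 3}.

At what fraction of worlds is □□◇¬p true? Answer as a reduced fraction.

1: no successors, so □□◇¬p holds vacuously. ✓
2: successors {2}; □◇¬p there: 2:F. ✗
3: successors {2, 3}; □◇¬p there: 2:F, 3:F. ✗
That's 1 of 3 worlds, so 1/3.

1/3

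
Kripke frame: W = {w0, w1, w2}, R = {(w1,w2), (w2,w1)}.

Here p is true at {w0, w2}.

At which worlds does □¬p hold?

{w0, w2}

w0: no successors, so □¬p holds vacuously. ✓
w1: successors {w2}; ¬p there: w2:F. ✗
w2: successors {w1}; ¬p there: w1:T. ✓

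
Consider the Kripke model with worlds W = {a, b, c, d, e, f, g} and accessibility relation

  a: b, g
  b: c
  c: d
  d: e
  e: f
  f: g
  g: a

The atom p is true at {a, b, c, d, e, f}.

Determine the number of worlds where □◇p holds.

a: successors {b, g}; ◇p there: b:T, g:T. ✓
b: successors {c}; ◇p there: c:T. ✓
c: successors {d}; ◇p there: d:T. ✓
d: successors {e}; ◇p there: e:T. ✓
e: successors {f}; ◇p there: f:F. ✗
f: successors {g}; ◇p there: g:T. ✓
g: successors {a}; ◇p there: a:T. ✓
Satisfying worlds: {a, b, c, d, f, g}.

6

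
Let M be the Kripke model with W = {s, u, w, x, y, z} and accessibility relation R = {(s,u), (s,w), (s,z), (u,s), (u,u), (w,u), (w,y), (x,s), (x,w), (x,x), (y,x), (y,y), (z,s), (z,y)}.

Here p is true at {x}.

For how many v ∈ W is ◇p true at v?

2

s: successors {u, w, z}; p there: u:F, w:F, z:F. ✗
u: successors {s, u}; p there: s:F, u:F. ✗
w: successors {u, y}; p there: u:F, y:F. ✗
x: successors {s, w, x}; p there: s:F, w:F, x:T. ✓
y: successors {x, y}; p there: x:T, y:F. ✓
z: successors {s, y}; p there: s:F, y:F. ✗
Satisfying worlds: {x, y}.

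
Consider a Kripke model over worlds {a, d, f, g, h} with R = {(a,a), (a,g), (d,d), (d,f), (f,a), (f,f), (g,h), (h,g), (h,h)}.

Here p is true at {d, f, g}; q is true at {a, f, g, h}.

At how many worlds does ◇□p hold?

a: successors {a, g}; □p there: a:F, g:F. ✗
d: successors {d, f}; □p there: d:T, f:F. ✓
f: successors {a, f}; □p there: a:F, f:F. ✗
g: successors {h}; □p there: h:F. ✗
h: successors {g, h}; □p there: g:F, h:F. ✗
Satisfying worlds: {d}.

1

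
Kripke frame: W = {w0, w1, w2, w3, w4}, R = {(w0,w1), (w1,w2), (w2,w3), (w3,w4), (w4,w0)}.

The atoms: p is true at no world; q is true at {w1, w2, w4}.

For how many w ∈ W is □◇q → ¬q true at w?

w0: □◇q is T, ¬q is T. ✓
w1: □◇q is F, ¬q is F. ✓
w2: □◇q is T, ¬q is F. ✗
w3: □◇q is F, ¬q is T. ✓
w4: □◇q is T, ¬q is F. ✗
Satisfying worlds: {w0, w1, w3}.

3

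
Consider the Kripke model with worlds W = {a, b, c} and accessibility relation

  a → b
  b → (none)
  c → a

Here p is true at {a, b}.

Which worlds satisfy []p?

{a, b, c}

a: successors {b}; p there: b:T. ✓
b: no successors, so []p holds vacuously. ✓
c: successors {a}; p there: a:T. ✓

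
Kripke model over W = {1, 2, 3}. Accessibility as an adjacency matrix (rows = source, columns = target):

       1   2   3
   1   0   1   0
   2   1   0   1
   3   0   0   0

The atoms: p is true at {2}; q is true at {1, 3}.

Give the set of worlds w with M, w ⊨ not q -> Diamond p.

{1, 3}

1: not q is F, Diamond p is T. ✓
2: not q is T, Diamond p is F. ✗
3: not q is F, Diamond p is F. ✓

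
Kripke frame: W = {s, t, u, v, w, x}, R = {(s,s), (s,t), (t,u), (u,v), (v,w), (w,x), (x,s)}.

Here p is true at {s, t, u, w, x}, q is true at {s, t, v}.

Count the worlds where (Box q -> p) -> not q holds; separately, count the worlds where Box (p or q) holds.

3 and 6

For (Box q -> p) -> not q:
s: Box q -> p is T, not q is F. ✗
t: Box q -> p is T, not q is F. ✗
u: Box q -> p is T, not q is T. ✓
v: Box q -> p is T, not q is F. ✗
w: Box q -> p is T, not q is T. ✓
x: Box q -> p is T, not q is T. ✓
— 3 worlds.
For Box (p or q):
s: successors {s, t}; p or q there: s:T, t:T. ✓
t: successors {u}; p or q there: u:T. ✓
u: successors {v}; p or q there: v:T. ✓
v: successors {w}; p or q there: w:T. ✓
w: successors {x}; p or q there: x:T. ✓
x: successors {s}; p or q there: s:T. ✓
— 6 worlds.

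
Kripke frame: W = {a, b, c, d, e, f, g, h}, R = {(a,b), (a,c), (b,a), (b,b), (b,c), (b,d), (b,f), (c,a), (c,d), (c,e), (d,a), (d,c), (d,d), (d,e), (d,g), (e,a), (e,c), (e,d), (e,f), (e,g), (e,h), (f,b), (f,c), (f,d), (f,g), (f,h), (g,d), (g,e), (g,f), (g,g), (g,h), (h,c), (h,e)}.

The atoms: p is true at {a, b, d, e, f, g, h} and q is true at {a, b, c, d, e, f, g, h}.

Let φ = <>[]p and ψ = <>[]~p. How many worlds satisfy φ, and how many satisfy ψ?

For <>[]p:
a: successors {b, c}; []p there: b:F, c:T. ✓
b: successors {a, b, c, d, f}; []p there: a:F, b:F, c:T, d:F, f:F. ✓
c: successors {a, d, e}; []p there: a:F, d:F, e:F. ✗
d: successors {a, c, d, e, g}; []p there: a:F, c:T, d:F, e:F, g:T. ✓
e: successors {a, c, d, f, g, h}; []p there: a:F, c:T, d:F, f:F, g:T, h:F. ✓
f: successors {b, c, d, g, h}; []p there: b:F, c:T, d:F, g:T, h:F. ✓
g: successors {d, e, f, g, h}; []p there: d:F, e:F, f:F, g:T, h:F. ✓
h: successors {c, e}; []p there: c:T, e:F. ✓
— 7 worlds.
For <>[]~p:
a: successors {b, c}; []~p there: b:F, c:F. ✗
b: successors {a, b, c, d, f}; []~p there: a:F, b:F, c:F, d:F, f:F. ✗
c: successors {a, d, e}; []~p there: a:F, d:F, e:F. ✗
d: successors {a, c, d, e, g}; []~p there: a:F, c:F, d:F, e:F, g:F. ✗
e: successors {a, c, d, f, g, h}; []~p there: a:F, c:F, d:F, f:F, g:F, h:F. ✗
f: successors {b, c, d, g, h}; []~p there: b:F, c:F, d:F, g:F, h:F. ✗
g: successors {d, e, f, g, h}; []~p there: d:F, e:F, f:F, g:F, h:F. ✗
h: successors {c, e}; []~p there: c:F, e:F. ✗
— 0 worlds.

7 and 0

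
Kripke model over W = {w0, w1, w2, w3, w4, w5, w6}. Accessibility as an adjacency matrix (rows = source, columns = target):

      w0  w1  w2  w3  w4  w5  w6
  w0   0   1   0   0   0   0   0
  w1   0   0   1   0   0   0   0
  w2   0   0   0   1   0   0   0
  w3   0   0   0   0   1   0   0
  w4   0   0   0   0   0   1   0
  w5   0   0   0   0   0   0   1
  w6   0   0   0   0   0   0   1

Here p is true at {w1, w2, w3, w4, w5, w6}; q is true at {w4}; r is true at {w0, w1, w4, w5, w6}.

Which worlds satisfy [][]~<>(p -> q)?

{w0, w2, w3, w4, w5, w6}

w0: successors {w1}; []~<>(p -> q) there: w1:T. ✓
w1: successors {w2}; []~<>(p -> q) there: w2:F. ✗
w2: successors {w3}; []~<>(p -> q) there: w3:T. ✓
w3: successors {w4}; []~<>(p -> q) there: w4:T. ✓
w4: successors {w5}; []~<>(p -> q) there: w5:T. ✓
w5: successors {w6}; []~<>(p -> q) there: w6:T. ✓
w6: successors {w6}; []~<>(p -> q) there: w6:T. ✓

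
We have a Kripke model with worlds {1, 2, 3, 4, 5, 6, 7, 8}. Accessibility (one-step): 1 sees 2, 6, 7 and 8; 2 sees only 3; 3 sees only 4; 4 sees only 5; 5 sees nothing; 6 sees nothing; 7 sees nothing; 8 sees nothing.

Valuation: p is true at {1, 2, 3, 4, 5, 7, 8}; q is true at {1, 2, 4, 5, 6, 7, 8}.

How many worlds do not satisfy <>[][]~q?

5

1: successors {2, 6, 7, 8}; [][]~q there: 2:F, 6:T, 7:T, 8:T. ✓
2: successors {3}; [][]~q there: 3:F. ✗
3: successors {4}; [][]~q there: 4:T. ✓
4: successors {5}; [][]~q there: 5:T. ✓
5: no successors, so <>[][]~q fails. ✗
6: no successors, so <>[][]~q fails. ✗
7: no successors, so <>[][]~q fails. ✗
8: no successors, so <>[][]~q fails. ✗
Satisfying worlds: {1, 3, 4}.
So <>[][]~q fails at the other 5 worlds.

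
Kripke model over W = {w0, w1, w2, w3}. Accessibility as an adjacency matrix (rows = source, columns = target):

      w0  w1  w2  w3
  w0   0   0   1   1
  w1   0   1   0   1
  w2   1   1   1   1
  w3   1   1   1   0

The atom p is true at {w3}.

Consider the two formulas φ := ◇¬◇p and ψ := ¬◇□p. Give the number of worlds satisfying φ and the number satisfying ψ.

3 and 4

For ◇¬◇p:
w0: successors {w2, w3}; ¬◇p there: w2:F, w3:T. ✓
w1: successors {w1, w3}; ¬◇p there: w1:F, w3:T. ✓
w2: successors {w0, w1, w2, w3}; ¬◇p there: w0:F, w1:F, w2:F, w3:T. ✓
w3: successors {w0, w1, w2}; ¬◇p there: w0:F, w1:F, w2:F. ✗
— 3 worlds.
For ¬◇□p:
w0: ◇□p is F. ✓
w1: ◇□p is F. ✓
w2: ◇□p is F. ✓
w3: ◇□p is F. ✓
— 4 worlds.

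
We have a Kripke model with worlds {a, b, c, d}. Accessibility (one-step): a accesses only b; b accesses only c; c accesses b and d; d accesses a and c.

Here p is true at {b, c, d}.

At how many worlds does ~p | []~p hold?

a: ~p is T, []~p is F. ✓
b: ~p is F, []~p is F. ✗
c: ~p is F, []~p is F. ✗
d: ~p is F, []~p is F. ✗
Satisfying worlds: {a}.

1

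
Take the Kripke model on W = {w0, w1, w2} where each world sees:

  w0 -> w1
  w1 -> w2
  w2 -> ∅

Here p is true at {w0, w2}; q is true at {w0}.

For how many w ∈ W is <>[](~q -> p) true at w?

2

w0: successors {w1}; [](~q -> p) there: w1:T. ✓
w1: successors {w2}; [](~q -> p) there: w2:T. ✓
w2: no successors, so <>[](~q -> p) fails. ✗
Satisfying worlds: {w0, w1}.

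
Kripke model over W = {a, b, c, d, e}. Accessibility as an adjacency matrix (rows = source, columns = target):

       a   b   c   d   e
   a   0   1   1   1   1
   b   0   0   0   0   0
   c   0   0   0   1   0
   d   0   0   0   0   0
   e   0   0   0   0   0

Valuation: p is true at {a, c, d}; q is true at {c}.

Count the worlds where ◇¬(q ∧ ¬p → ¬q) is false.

5

a: successors {b, c, d, e}; ¬(q ∧ ¬p → ¬q) there: b:F, c:F, d:F, e:F. ✗
b: no successors, so ◇¬(q ∧ ¬p → ¬q) fails. ✗
c: successors {d}; ¬(q ∧ ¬p → ¬q) there: d:F. ✗
d: no successors, so ◇¬(q ∧ ¬p → ¬q) fails. ✗
e: no successors, so ◇¬(q ∧ ¬p → ¬q) fails. ✗
Satisfying worlds: ∅.
So ◇¬(q ∧ ¬p → ¬q) fails at the other 5 worlds.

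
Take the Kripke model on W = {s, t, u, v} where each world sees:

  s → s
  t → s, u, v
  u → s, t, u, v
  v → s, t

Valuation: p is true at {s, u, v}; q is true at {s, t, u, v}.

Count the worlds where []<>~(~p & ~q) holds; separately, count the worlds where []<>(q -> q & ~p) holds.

4 and 0

For []<>~(~p & ~q):
s: successors {s}; <>~(~p & ~q) there: s:T. ✓
t: successors {s, u, v}; <>~(~p & ~q) there: s:T, u:T, v:T. ✓
u: successors {s, t, u, v}; <>~(~p & ~q) there: s:T, t:T, u:T, v:T. ✓
v: successors {s, t}; <>~(~p & ~q) there: s:T, t:T. ✓
— 4 worlds.
For []<>(q -> q & ~p):
s: successors {s}; <>(q -> q & ~p) there: s:F. ✗
t: successors {s, u, v}; <>(q -> q & ~p) there: s:F, u:T, v:T. ✗
u: successors {s, t, u, v}; <>(q -> q & ~p) there: s:F, t:F, u:T, v:T. ✗
v: successors {s, t}; <>(q -> q & ~p) there: s:F, t:F. ✗
— 0 worlds.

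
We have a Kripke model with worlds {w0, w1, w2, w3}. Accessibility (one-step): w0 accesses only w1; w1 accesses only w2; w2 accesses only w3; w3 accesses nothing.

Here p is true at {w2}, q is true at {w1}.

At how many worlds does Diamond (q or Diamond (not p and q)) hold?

1

w0: successors {w1}; q or Diamond (not p and q) there: w1:T. ✓
w1: successors {w2}; q or Diamond (not p and q) there: w2:F. ✗
w2: successors {w3}; q or Diamond (not p and q) there: w3:F. ✗
w3: no successors, so Diamond (q or Diamond (not p and q)) fails. ✗
Satisfying worlds: {w0}.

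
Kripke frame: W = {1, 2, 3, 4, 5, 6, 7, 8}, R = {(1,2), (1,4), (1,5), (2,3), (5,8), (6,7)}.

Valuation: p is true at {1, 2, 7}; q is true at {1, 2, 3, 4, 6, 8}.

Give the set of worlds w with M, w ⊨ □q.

1: successors {2, 4, 5}; q there: 2:T, 4:T, 5:F. ✗
2: successors {3}; q there: 3:T. ✓
3: no successors, so □q holds vacuously. ✓
4: no successors, so □q holds vacuously. ✓
5: successors {8}; q there: 8:T. ✓
6: successors {7}; q there: 7:F. ✗
7: no successors, so □q holds vacuously. ✓
8: no successors, so □q holds vacuously. ✓

{2, 3, 4, 5, 7, 8}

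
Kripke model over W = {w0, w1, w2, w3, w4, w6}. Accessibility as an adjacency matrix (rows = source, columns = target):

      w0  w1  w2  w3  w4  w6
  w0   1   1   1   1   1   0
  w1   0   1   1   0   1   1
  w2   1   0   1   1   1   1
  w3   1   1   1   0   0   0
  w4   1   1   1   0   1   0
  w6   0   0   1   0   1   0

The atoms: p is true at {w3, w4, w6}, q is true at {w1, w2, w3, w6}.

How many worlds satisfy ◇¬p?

6

w0: successors {w0, w1, w2, w3, w4}; ¬p there: w0:T, w1:T, w2:T, w3:F, w4:F. ✓
w1: successors {w1, w2, w4, w6}; ¬p there: w1:T, w2:T, w4:F, w6:F. ✓
w2: successors {w0, w2, w3, w4, w6}; ¬p there: w0:T, w2:T, w3:F, w4:F, w6:F. ✓
w3: successors {w0, w1, w2}; ¬p there: w0:T, w1:T, w2:T. ✓
w4: successors {w0, w1, w2, w4}; ¬p there: w0:T, w1:T, w2:T, w4:F. ✓
w6: successors {w2, w4}; ¬p there: w2:T, w4:F. ✓
Satisfying worlds: {w0, w1, w2, w3, w4, w6}.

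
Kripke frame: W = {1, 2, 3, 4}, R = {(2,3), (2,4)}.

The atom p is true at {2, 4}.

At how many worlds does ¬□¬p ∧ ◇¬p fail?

3

1: ¬□¬p is F, ◇¬p is F. ✗
2: ¬□¬p is T, ◇¬p is T. ✓
3: ¬□¬p is F, ◇¬p is F. ✗
4: ¬□¬p is F, ◇¬p is F. ✗
Satisfying worlds: {2}.
So ¬□¬p ∧ ◇¬p fails at the other 3 worlds.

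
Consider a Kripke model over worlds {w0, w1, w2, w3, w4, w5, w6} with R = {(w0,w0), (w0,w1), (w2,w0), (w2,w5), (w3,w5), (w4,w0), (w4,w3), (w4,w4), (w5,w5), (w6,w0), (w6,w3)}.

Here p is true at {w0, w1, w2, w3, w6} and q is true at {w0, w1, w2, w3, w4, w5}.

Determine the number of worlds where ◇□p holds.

w0: successors {w0, w1}; □p there: w0:T, w1:T. ✓
w1: no successors, so ◇□p fails. ✗
w2: successors {w0, w5}; □p there: w0:T, w5:F. ✓
w3: successors {w5}; □p there: w5:F. ✗
w4: successors {w0, w3, w4}; □p there: w0:T, w3:F, w4:F. ✓
w5: successors {w5}; □p there: w5:F. ✗
w6: successors {w0, w3}; □p there: w0:T, w3:F. ✓
Satisfying worlds: {w0, w2, w4, w6}.

4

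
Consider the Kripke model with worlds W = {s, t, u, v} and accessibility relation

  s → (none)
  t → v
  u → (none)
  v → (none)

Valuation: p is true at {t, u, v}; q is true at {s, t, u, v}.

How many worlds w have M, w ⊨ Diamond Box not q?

1

s: no successors, so Diamond Box not q fails. ✗
t: successors {v}; Box not q there: v:T. ✓
u: no successors, so Diamond Box not q fails. ✗
v: no successors, so Diamond Box not q fails. ✗
Satisfying worlds: {t}.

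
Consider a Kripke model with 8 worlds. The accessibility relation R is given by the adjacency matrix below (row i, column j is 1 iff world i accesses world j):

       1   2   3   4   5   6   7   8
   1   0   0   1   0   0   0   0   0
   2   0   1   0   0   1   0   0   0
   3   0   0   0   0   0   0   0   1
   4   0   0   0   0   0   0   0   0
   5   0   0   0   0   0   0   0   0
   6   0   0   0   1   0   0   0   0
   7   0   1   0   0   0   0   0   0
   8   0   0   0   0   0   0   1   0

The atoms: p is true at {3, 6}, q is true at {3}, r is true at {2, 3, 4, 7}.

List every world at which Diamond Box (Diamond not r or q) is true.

{2, 6, 8}

1: successors {3}; Box (Diamond not r or q) there: 3:F. ✗
2: successors {2, 5}; Box (Diamond not r or q) there: 2:F, 5:T. ✓
3: successors {8}; Box (Diamond not r or q) there: 8:F. ✗
4: no successors, so Diamond Box (Diamond not r or q) fails. ✗
5: no successors, so Diamond Box (Diamond not r or q) fails. ✗
6: successors {4}; Box (Diamond not r or q) there: 4:T. ✓
7: successors {2}; Box (Diamond not r or q) there: 2:F. ✗
8: successors {7}; Box (Diamond not r or q) there: 7:T. ✓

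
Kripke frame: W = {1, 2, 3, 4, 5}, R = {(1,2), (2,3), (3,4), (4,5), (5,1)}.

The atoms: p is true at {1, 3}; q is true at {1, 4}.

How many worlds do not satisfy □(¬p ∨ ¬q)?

1

1: successors {2}; ¬p ∨ ¬q there: 2:T. ✓
2: successors {3}; ¬p ∨ ¬q there: 3:T. ✓
3: successors {4}; ¬p ∨ ¬q there: 4:T. ✓
4: successors {5}; ¬p ∨ ¬q there: 5:T. ✓
5: successors {1}; ¬p ∨ ¬q there: 1:F. ✗
Satisfying worlds: {1, 2, 3, 4}.
So □(¬p ∨ ¬q) fails at the other 1 world.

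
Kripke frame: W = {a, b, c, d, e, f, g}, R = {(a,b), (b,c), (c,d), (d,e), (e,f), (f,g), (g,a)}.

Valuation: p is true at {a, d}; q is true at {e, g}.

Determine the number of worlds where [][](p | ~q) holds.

5

a: successors {b}; [](p | ~q) there: b:T. ✓
b: successors {c}; [](p | ~q) there: c:T. ✓
c: successors {d}; [](p | ~q) there: d:F. ✗
d: successors {e}; [](p | ~q) there: e:T. ✓
e: successors {f}; [](p | ~q) there: f:F. ✗
f: successors {g}; [](p | ~q) there: g:T. ✓
g: successors {a}; [](p | ~q) there: a:T. ✓
Satisfying worlds: {a, b, d, f, g}.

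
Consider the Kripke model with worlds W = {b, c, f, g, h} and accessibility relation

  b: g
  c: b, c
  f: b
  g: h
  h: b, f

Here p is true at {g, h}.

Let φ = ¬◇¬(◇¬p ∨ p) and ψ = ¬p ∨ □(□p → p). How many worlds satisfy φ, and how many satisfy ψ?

For ¬◇¬(◇¬p ∨ p):
b: ◇¬(◇¬p ∨ p) is F. ✓
c: ◇¬(◇¬p ∨ p) is T. ✗
f: ◇¬(◇¬p ∨ p) is T. ✗
g: ◇¬(◇¬p ∨ p) is F. ✓
h: ◇¬(◇¬p ∨ p) is T. ✗
— 2 worlds.
For ¬p ∨ □(□p → p):
b: ¬p is T, □(□p → p) is T. ✓
c: ¬p is T, □(□p → p) is F. ✓
f: ¬p is T, □(□p → p) is F. ✓
g: ¬p is F, □(□p → p) is T. ✓
h: ¬p is F, □(□p → p) is F. ✗
— 4 worlds.

2 and 4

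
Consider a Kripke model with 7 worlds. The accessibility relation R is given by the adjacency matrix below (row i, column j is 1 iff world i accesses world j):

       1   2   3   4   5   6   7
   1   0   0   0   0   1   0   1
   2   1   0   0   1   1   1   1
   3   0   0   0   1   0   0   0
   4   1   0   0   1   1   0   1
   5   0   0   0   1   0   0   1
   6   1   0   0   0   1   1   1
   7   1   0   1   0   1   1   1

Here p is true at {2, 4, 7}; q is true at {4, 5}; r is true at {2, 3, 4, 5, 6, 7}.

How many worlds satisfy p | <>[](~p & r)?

3

1: p is F, <>[](~p & r) is F. ✗
2: p is T, <>[](~p & r) is F. ✓
3: p is F, <>[](~p & r) is F. ✗
4: p is T, <>[](~p & r) is F. ✓
5: p is F, <>[](~p & r) is F. ✗
6: p is F, <>[](~p & r) is F. ✗
7: p is T, <>[](~p & r) is F. ✓
Satisfying worlds: {2, 4, 7}.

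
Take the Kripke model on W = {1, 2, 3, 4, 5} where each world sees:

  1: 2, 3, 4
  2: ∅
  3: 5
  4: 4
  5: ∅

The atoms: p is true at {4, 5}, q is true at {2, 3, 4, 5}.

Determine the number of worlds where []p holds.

4

1: successors {2, 3, 4}; p there: 2:F, 3:F, 4:T. ✗
2: no successors, so []p holds vacuously. ✓
3: successors {5}; p there: 5:T. ✓
4: successors {4}; p there: 4:T. ✓
5: no successors, so []p holds vacuously. ✓
Satisfying worlds: {2, 3, 4, 5}.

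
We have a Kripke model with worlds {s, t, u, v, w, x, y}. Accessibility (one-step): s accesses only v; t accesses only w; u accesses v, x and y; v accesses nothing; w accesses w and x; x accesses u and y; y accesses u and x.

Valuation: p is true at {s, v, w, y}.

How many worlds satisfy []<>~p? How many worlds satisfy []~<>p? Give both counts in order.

5 and 2

For []<>~p:
s: successors {v}; <>~p there: v:F. ✗
t: successors {w}; <>~p there: w:T. ✓
u: successors {v, x, y}; <>~p there: v:F, x:T, y:T. ✗
v: no successors, so []<>~p holds vacuously. ✓
w: successors {w, x}; <>~p there: w:T, x:T. ✓
x: successors {u, y}; <>~p there: u:T, y:T. ✓
y: successors {u, x}; <>~p there: u:T, x:T. ✓
— 5 worlds.
For []~<>p:
s: successors {v}; ~<>p there: v:T. ✓
t: successors {w}; ~<>p there: w:F. ✗
u: successors {v, x, y}; ~<>p there: v:T, x:F, y:T. ✗
v: no successors, so []~<>p holds vacuously. ✓
w: successors {w, x}; ~<>p there: w:F, x:F. ✗
x: successors {u, y}; ~<>p there: u:F, y:T. ✗
y: successors {u, x}; ~<>p there: u:F, x:F. ✗
— 2 worlds.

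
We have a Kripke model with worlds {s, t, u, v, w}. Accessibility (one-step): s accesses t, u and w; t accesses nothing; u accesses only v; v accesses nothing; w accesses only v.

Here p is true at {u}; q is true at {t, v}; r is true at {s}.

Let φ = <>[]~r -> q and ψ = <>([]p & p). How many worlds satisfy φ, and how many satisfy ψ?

For <>[]~r -> q:
s: <>[]~r is T, q is F. ✗
t: <>[]~r is F, q is T. ✓
u: <>[]~r is T, q is F. ✗
v: <>[]~r is F, q is T. ✓
w: <>[]~r is T, q is F. ✗
— 2 worlds.
For <>([]p & p):
s: successors {t, u, w}; []p & p there: t:F, u:F, w:F. ✗
t: no successors, so <>([]p & p) fails. ✗
u: successors {v}; []p & p there: v:F. ✗
v: no successors, so <>([]p & p) fails. ✗
w: successors {v}; []p & p there: v:F. ✗
— 0 worlds.

2 and 0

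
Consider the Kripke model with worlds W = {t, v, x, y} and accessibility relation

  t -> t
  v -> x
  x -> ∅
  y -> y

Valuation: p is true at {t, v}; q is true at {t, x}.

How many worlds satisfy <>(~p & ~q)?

1

t: successors {t}; ~p & ~q there: t:F. ✗
v: successors {x}; ~p & ~q there: x:F. ✗
x: no successors, so <>(~p & ~q) fails. ✗
y: successors {y}; ~p & ~q there: y:T. ✓
Satisfying worlds: {y}.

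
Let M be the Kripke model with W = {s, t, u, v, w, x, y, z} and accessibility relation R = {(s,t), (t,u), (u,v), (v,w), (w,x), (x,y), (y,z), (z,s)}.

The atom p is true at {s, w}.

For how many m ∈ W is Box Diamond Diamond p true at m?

s: successors {t}; Diamond Diamond p there: t:F. ✗
t: successors {u}; Diamond Diamond p there: u:T. ✓
u: successors {v}; Diamond Diamond p there: v:F. ✗
v: successors {w}; Diamond Diamond p there: w:F. ✗
w: successors {x}; Diamond Diamond p there: x:F. ✗
x: successors {y}; Diamond Diamond p there: y:T. ✓
y: successors {z}; Diamond Diamond p there: z:F. ✗
z: successors {s}; Diamond Diamond p there: s:F. ✗
Satisfying worlds: {t, x}.

2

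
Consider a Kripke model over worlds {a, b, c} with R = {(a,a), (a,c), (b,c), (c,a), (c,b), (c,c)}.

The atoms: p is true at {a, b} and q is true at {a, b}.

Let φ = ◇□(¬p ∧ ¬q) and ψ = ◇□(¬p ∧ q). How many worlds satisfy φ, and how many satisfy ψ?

For ◇□(¬p ∧ ¬q):
a: successors {a, c}; □(¬p ∧ ¬q) there: a:F, c:F. ✗
b: successors {c}; □(¬p ∧ ¬q) there: c:F. ✗
c: successors {a, b, c}; □(¬p ∧ ¬q) there: a:F, b:T, c:F. ✓
— 1 world.
For ◇□(¬p ∧ q):
a: successors {a, c}; □(¬p ∧ q) there: a:F, c:F. ✗
b: successors {c}; □(¬p ∧ q) there: c:F. ✗
c: successors {a, b, c}; □(¬p ∧ q) there: a:F, b:F, c:F. ✗
— 0 worlds.

1 and 0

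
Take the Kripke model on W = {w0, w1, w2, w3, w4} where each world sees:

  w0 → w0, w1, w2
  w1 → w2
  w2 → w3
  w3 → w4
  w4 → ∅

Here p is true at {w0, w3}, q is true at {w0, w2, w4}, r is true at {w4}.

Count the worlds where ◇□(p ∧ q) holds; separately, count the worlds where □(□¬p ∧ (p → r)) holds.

1 and 2

For ◇□(p ∧ q):
w0: successors {w0, w1, w2}; □(p ∧ q) there: w0:F, w1:F, w2:F. ✗
w1: successors {w2}; □(p ∧ q) there: w2:F. ✗
w2: successors {w3}; □(p ∧ q) there: w3:F. ✗
w3: successors {w4}; □(p ∧ q) there: w4:T. ✓
w4: no successors, so ◇□(p ∧ q) fails. ✗
— 1 world.
For □(□¬p ∧ (p → r)):
w0: successors {w0, w1, w2}; □¬p ∧ (p → r) there: w0:F, w1:T, w2:F. ✗
w1: successors {w2}; □¬p ∧ (p → r) there: w2:F. ✗
w2: successors {w3}; □¬p ∧ (p → r) there: w3:F. ✗
w3: successors {w4}; □¬p ∧ (p → r) there: w4:T. ✓
w4: no successors, so □(□¬p ∧ (p → r)) holds vacuously. ✓
— 2 worlds.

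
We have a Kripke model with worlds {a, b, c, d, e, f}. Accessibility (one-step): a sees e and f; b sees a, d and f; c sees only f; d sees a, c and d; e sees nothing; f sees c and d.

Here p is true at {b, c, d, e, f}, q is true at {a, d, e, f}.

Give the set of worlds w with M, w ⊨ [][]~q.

{e}

a: successors {e, f}; []~q there: e:T, f:F. ✗
b: successors {a, d, f}; []~q there: a:F, d:F, f:F. ✗
c: successors {f}; []~q there: f:F. ✗
d: successors {a, c, d}; []~q there: a:F, c:F, d:F. ✗
e: no successors, so [][]~q holds vacuously. ✓
f: successors {c, d}; []~q there: c:F, d:F. ✗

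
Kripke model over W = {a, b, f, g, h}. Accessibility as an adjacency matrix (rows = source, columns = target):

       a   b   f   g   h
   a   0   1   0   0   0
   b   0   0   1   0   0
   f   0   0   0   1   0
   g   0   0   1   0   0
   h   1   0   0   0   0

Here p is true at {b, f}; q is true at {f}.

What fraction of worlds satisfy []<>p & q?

1/5

a: []<>p is T, q is F. ✗
b: []<>p is F, q is F. ✗
f: []<>p is T, q is T. ✓
g: []<>p is F, q is F. ✗
h: []<>p is T, q is F. ✗
That's 1 of 5 worlds, so 1/5.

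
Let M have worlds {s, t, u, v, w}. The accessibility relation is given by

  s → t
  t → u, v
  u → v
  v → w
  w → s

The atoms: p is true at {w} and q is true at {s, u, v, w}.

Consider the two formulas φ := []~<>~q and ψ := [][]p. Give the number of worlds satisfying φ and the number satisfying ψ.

For []~<>~q:
s: successors {t}; ~<>~q there: t:T. ✓
t: successors {u, v}; ~<>~q there: u:T, v:T. ✓
u: successors {v}; ~<>~q there: v:T. ✓
v: successors {w}; ~<>~q there: w:T. ✓
w: successors {s}; ~<>~q there: s:F. ✗
— 4 worlds.
For [][]p:
s: successors {t}; []p there: t:F. ✗
t: successors {u, v}; []p there: u:F, v:T. ✗
u: successors {v}; []p there: v:T. ✓
v: successors {w}; []p there: w:F. ✗
w: successors {s}; []p there: s:F. ✗
— 1 world.

4 and 1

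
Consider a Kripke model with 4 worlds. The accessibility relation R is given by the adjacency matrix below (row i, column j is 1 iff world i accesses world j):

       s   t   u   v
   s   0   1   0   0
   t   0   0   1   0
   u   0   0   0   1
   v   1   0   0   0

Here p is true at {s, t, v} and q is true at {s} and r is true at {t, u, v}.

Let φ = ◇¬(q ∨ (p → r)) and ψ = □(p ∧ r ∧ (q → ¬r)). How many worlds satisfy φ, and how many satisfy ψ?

For ◇¬(q ∨ (p → r)):
s: successors {t}; ¬(q ∨ (p → r)) there: t:F. ✗
t: successors {u}; ¬(q ∨ (p → r)) there: u:F. ✗
u: successors {v}; ¬(q ∨ (p → r)) there: v:F. ✗
v: successors {s}; ¬(q ∨ (p → r)) there: s:F. ✗
— 0 worlds.
For □(p ∧ r ∧ (q → ¬r)):
s: successors {t}; p ∧ r ∧ (q → ¬r) there: t:T. ✓
t: successors {u}; p ∧ r ∧ (q → ¬r) there: u:F. ✗
u: successors {v}; p ∧ r ∧ (q → ¬r) there: v:T. ✓
v: successors {s}; p ∧ r ∧ (q → ¬r) there: s:F. ✗
— 2 worlds.

0 and 2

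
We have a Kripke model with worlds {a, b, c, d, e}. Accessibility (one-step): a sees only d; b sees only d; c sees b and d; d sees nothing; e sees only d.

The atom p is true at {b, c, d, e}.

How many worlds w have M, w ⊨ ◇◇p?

1

a: successors {d}; ◇p there: d:F. ✗
b: successors {d}; ◇p there: d:F. ✗
c: successors {b, d}; ◇p there: b:T, d:F. ✓
d: no successors, so ◇◇p fails. ✗
e: successors {d}; ◇p there: d:F. ✗
Satisfying worlds: {c}.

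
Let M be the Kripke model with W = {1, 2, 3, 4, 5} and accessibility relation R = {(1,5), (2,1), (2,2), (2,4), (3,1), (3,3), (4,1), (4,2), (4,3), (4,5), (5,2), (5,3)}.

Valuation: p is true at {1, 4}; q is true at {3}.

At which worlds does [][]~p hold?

1: successors {5}; []~p there: 5:T. ✓
2: successors {1, 2, 4}; []~p there: 1:T, 2:F, 4:F. ✗
3: successors {1, 3}; []~p there: 1:T, 3:F. ✗
4: successors {1, 2, 3, 5}; []~p there: 1:T, 2:F, 3:F, 5:T. ✗
5: successors {2, 3}; []~p there: 2:F, 3:F. ✗

{1}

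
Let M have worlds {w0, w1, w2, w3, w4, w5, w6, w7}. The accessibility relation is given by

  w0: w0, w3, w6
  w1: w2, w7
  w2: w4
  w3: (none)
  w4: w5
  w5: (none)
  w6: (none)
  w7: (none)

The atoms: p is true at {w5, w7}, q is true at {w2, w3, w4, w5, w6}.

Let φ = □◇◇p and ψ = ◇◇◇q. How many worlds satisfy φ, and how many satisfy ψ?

4 and 2

For □◇◇p:
w0: successors {w0, w3, w6}; ◇◇p there: w0:F, w3:F, w6:F. ✗
w1: successors {w2, w7}; ◇◇p there: w2:T, w7:F. ✗
w2: successors {w4}; ◇◇p there: w4:F. ✗
w3: no successors, so □◇◇p holds vacuously. ✓
w4: successors {w5}; ◇◇p there: w5:F. ✗
w5: no successors, so □◇◇p holds vacuously. ✓
w6: no successors, so □◇◇p holds vacuously. ✓
w7: no successors, so □◇◇p holds vacuously. ✓
— 4 worlds.
For ◇◇◇q:
w0: successors {w0, w3, w6}; ◇◇q there: w0:T, w3:F, w6:F. ✓
w1: successors {w2, w7}; ◇◇q there: w2:T, w7:F. ✓
w2: successors {w4}; ◇◇q there: w4:F. ✗
w3: no successors, so ◇◇◇q fails. ✗
w4: successors {w5}; ◇◇q there: w5:F. ✗
w5: no successors, so ◇◇◇q fails. ✗
w6: no successors, so ◇◇◇q fails. ✗
w7: no successors, so ◇◇◇q fails. ✗
— 2 worlds.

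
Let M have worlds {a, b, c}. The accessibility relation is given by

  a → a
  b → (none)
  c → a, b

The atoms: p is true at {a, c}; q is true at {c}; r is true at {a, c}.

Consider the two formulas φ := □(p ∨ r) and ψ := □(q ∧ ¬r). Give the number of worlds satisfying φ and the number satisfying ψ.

For □(p ∨ r):
a: successors {a}; p ∨ r there: a:T. ✓
b: no successors, so □(p ∨ r) holds vacuously. ✓
c: successors {a, b}; p ∨ r there: a:T, b:F. ✗
— 2 worlds.
For □(q ∧ ¬r):
a: successors {a}; q ∧ ¬r there: a:F. ✗
b: no successors, so □(q ∧ ¬r) holds vacuously. ✓
c: successors {a, b}; q ∧ ¬r there: a:F, b:F. ✗
— 1 world.

2 and 1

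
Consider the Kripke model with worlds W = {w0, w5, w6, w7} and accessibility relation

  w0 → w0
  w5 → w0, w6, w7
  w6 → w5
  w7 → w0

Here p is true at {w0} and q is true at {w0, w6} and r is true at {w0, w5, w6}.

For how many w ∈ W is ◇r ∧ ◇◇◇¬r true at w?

1

w0: ◇r is T, ◇◇◇¬r is F. ✗
w5: ◇r is T, ◇◇◇¬r is T. ✓
w6: ◇r is T, ◇◇◇¬r is F. ✗
w7: ◇r is T, ◇◇◇¬r is F. ✗
Satisfying worlds: {w5}.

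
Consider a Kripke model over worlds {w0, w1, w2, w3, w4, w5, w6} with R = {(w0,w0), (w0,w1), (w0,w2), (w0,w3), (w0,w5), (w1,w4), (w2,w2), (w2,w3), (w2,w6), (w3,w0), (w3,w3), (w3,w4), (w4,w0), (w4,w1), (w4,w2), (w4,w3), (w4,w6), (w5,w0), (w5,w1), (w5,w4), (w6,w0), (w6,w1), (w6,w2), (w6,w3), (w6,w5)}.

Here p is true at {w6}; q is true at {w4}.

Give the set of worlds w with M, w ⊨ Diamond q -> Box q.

{w0, w1, w2, w4, w6}

w0: Diamond q is F, Box q is F. ✓
w1: Diamond q is T, Box q is T. ✓
w2: Diamond q is F, Box q is F. ✓
w3: Diamond q is T, Box q is F. ✗
w4: Diamond q is F, Box q is F. ✓
w5: Diamond q is T, Box q is F. ✗
w6: Diamond q is F, Box q is F. ✓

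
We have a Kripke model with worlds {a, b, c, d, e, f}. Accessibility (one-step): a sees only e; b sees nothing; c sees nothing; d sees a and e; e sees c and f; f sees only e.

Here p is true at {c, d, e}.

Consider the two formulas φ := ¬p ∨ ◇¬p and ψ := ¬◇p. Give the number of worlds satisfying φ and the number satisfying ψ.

5 and 2

For ¬p ∨ ◇¬p:
a: ¬p is T, ◇¬p is F. ✓
b: ¬p is T, ◇¬p is F. ✓
c: ¬p is F, ◇¬p is F. ✗
d: ¬p is F, ◇¬p is T. ✓
e: ¬p is F, ◇¬p is T. ✓
f: ¬p is T, ◇¬p is F. ✓
— 5 worlds.
For ¬◇p:
a: ◇p is T. ✗
b: ◇p is F. ✓
c: ◇p is F. ✓
d: ◇p is T. ✗
e: ◇p is T. ✗
f: ◇p is T. ✗
— 2 worlds.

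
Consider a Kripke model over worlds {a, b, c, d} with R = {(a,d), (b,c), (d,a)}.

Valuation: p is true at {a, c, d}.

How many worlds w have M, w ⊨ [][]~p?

a: successors {d}; []~p there: d:F. ✗
b: successors {c}; []~p there: c:T. ✓
c: no successors, so [][]~p holds vacuously. ✓
d: successors {a}; []~p there: a:F. ✗
Satisfying worlds: {b, c}.

2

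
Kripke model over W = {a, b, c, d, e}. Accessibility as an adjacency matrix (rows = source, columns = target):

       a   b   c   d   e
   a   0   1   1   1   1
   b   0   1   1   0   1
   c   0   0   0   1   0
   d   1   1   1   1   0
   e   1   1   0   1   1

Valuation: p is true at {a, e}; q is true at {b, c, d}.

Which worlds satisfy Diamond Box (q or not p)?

a: successors {b, c, d, e}; Box (q or not p) there: b:F, c:T, d:F, e:F. ✓
b: successors {b, c, e}; Box (q or not p) there: b:F, c:T, e:F. ✓
c: successors {d}; Box (q or not p) there: d:F. ✗
d: successors {a, b, c, d}; Box (q or not p) there: a:F, b:F, c:T, d:F. ✓
e: successors {a, b, d, e}; Box (q or not p) there: a:F, b:F, d:F, e:F. ✗

{a, b, d}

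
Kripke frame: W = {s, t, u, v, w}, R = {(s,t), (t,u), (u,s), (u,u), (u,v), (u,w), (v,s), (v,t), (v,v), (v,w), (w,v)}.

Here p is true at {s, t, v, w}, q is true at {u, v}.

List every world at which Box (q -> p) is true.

{s, v, w}

s: successors {t}; q -> p there: t:T. ✓
t: successors {u}; q -> p there: u:F. ✗
u: successors {s, u, v, w}; q -> p there: s:T, u:F, v:T, w:T. ✗
v: successors {s, t, v, w}; q -> p there: s:T, t:T, v:T, w:T. ✓
w: successors {v}; q -> p there: v:T. ✓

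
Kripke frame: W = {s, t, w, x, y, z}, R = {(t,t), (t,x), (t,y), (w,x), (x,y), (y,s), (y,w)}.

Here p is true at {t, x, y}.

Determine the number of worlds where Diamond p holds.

s: no successors, so Diamond p fails. ✗
t: successors {t, x, y}; p there: t:T, x:T, y:T. ✓
w: successors {x}; p there: x:T. ✓
x: successors {y}; p there: y:T. ✓
y: successors {s, w}; p there: s:F, w:F. ✗
z: no successors, so Diamond p fails. ✗
Satisfying worlds: {t, w, x}.

3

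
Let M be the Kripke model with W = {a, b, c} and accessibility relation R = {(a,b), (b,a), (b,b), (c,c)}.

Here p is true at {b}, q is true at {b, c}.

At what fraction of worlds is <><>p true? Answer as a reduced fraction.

2/3

a: successors {b}; <>p there: b:T. ✓
b: successors {a, b}; <>p there: a:T, b:T. ✓
c: successors {c}; <>p there: c:F. ✗
That's 2 of 3 worlds, so 2/3.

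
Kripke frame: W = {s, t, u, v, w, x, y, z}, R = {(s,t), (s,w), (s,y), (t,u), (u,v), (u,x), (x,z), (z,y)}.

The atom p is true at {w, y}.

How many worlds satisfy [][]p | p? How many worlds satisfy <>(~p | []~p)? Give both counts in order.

5 and 5

For [][]p | p:
s: [][]p is F, p is F. ✗
t: [][]p is F, p is F. ✗
u: [][]p is F, p is F. ✗
v: [][]p is T, p is F. ✓
w: [][]p is T, p is T. ✓
x: [][]p is T, p is F. ✓
y: [][]p is T, p is T. ✓
z: [][]p is T, p is F. ✓
— 5 worlds.
For <>(~p | []~p):
s: successors {t, w, y}; ~p | []~p there: t:T, w:T, y:T. ✓
t: successors {u}; ~p | []~p there: u:T. ✓
u: successors {v, x}; ~p | []~p there: v:T, x:T. ✓
v: no successors, so <>(~p | []~p) fails. ✗
w: no successors, so <>(~p | []~p) fails. ✗
x: successors {z}; ~p | []~p there: z:T. ✓
y: no successors, so <>(~p | []~p) fails. ✗
z: successors {y}; ~p | []~p there: y:T. ✓
— 5 worlds.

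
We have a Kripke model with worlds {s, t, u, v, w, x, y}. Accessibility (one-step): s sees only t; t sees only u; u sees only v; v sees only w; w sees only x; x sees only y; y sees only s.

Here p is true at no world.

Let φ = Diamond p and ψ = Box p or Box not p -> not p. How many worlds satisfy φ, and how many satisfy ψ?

For Diamond p:
s: successors {t}; p there: t:F. ✗
t: successors {u}; p there: u:F. ✗
u: successors {v}; p there: v:F. ✗
v: successors {w}; p there: w:F. ✗
w: successors {x}; p there: x:F. ✗
x: successors {y}; p there: y:F. ✗
y: successors {s}; p there: s:F. ✗
— 0 worlds.
For Box p or Box not p -> not p:
s: Box p or Box not p is T, not p is T. ✓
t: Box p or Box not p is T, not p is T. ✓
u: Box p or Box not p is T, not p is T. ✓
v: Box p or Box not p is T, not p is T. ✓
w: Box p or Box not p is T, not p is T. ✓
x: Box p or Box not p is T, not p is T. ✓
y: Box p or Box not p is T, not p is T. ✓
— 7 worlds.

0 and 7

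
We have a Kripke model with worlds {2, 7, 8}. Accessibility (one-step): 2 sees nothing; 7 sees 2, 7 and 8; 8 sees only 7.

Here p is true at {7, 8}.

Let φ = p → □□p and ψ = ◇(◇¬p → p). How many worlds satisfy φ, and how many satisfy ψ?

For p → □□p:
2: p is F, □□p is T. ✓
7: p is T, □□p is F. ✗
8: p is T, □□p is F. ✗
— 1 world.
For ◇(◇¬p → p):
2: no successors, so ◇(◇¬p → p) fails. ✗
7: successors {2, 7, 8}; ◇¬p → p there: 2:T, 7:T, 8:T. ✓
8: successors {7}; ◇¬p → p there: 7:T. ✓
— 2 worlds.

1 and 2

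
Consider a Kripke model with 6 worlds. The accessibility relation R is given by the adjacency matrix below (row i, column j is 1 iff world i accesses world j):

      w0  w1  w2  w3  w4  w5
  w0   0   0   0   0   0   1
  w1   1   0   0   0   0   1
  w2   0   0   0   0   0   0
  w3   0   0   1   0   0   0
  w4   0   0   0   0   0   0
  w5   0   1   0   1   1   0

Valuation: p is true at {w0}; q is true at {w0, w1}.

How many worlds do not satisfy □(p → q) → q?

4

w0: □(p → q) is T, q is T. ✓
w1: □(p → q) is T, q is T. ✓
w2: □(p → q) is T, q is F. ✗
w3: □(p → q) is T, q is F. ✗
w4: □(p → q) is T, q is F. ✗
w5: □(p → q) is T, q is F. ✗
Satisfying worlds: {w0, w1}.
So □(p → q) → q fails at the other 4 worlds.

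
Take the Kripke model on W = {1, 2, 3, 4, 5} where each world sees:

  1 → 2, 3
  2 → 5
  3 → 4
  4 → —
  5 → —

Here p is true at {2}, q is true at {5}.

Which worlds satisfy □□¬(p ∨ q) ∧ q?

{5}

1: □□¬(p ∨ q) is F, q is F. ✗
2: □□¬(p ∨ q) is T, q is F. ✗
3: □□¬(p ∨ q) is T, q is F. ✗
4: □□¬(p ∨ q) is T, q is F. ✗
5: □□¬(p ∨ q) is T, q is T. ✓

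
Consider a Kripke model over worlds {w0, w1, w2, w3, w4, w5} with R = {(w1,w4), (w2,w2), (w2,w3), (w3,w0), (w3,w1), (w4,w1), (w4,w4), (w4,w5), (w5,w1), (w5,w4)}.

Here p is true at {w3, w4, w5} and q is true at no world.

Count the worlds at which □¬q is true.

w0: no successors, so □¬q holds vacuously. ✓
w1: successors {w4}; ¬q there: w4:T. ✓
w2: successors {w2, w3}; ¬q there: w2:T, w3:T. ✓
w3: successors {w0, w1}; ¬q there: w0:T, w1:T. ✓
w4: successors {w1, w4, w5}; ¬q there: w1:T, w4:T, w5:T. ✓
w5: successors {w1, w4}; ¬q there: w1:T, w4:T. ✓
Satisfying worlds: {w0, w1, w2, w3, w4, w5}.

6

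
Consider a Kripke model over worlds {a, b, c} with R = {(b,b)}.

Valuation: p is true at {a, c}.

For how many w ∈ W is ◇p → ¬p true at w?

a: ◇p is F, ¬p is F. ✓
b: ◇p is F, ¬p is T. ✓
c: ◇p is F, ¬p is F. ✓
Satisfying worlds: {a, b, c}.

3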